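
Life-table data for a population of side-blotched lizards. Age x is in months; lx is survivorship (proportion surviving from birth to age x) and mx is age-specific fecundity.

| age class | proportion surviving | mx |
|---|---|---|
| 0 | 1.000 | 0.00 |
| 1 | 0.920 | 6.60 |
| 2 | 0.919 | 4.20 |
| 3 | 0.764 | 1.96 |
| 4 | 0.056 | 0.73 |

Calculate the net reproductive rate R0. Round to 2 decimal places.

11.47

lx·mx by age: 0, 6.072, 3.8598, 1.49744, 0.04088
R0 = Σ lx·mx = 11.47012 → 11.47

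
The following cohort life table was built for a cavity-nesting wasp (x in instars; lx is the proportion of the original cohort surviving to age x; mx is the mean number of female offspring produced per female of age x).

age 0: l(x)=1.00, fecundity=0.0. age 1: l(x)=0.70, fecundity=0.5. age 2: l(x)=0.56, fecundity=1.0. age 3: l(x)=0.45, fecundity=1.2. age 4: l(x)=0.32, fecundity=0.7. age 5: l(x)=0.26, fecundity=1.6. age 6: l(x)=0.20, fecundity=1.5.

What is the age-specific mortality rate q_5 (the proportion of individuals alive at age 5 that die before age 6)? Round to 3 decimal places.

q_5 = (l_5 − l_6) / l_5 = (0.26 − 0.2) / 0.26
     = 0.06 / 0.26 = 0.230769… → 0.231

0.231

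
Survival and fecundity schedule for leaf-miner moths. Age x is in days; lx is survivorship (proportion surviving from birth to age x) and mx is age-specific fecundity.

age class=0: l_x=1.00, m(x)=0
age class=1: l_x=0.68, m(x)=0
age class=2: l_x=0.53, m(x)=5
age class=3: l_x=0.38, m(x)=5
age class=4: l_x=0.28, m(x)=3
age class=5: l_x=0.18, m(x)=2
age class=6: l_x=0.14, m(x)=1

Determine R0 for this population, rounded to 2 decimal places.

lx·mx by age: 0, 0, 2.65, 1.9, 0.84, 0.36, 0.14
R0 = Σ lx·mx = 5.89 → 5.89

5.89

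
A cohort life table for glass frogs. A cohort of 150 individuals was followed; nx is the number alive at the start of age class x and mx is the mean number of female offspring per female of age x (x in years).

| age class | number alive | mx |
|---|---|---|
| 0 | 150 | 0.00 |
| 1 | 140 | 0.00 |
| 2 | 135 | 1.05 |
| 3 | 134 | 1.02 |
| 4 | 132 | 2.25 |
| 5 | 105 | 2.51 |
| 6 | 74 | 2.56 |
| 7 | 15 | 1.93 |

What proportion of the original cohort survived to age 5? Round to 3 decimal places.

0.700

l_5 = n_5/n_0 = 105/150 = 0.7 → 0.700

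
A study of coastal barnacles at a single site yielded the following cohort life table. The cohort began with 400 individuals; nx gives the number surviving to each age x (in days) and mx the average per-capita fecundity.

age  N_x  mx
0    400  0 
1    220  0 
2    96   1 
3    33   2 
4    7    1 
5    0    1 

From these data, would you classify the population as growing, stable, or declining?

declining

lx = nx/n0 = nx/400: 1, 0.55, 0.24, 0.0825, 0.0175, 0
R0 = Σ lx·mx = 0 + 0 + 0.24 + 0.165 + 0.0175 + 0 = 0.4225
R0 < 1, so the population is declining.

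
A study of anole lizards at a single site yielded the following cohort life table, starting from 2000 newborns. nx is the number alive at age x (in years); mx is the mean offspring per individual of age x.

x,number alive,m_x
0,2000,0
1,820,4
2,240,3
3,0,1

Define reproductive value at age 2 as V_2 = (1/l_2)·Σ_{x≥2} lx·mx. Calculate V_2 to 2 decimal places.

lx = nx/n0 = nx/2000: 1, 0.41, 0.12, 0
lx·mx for x ≥ 2: 0.36, 0 → sum = 0.36
V_2 = 0.36 / l_2 = 0.36 / 0.12 = 3 → 3.00

3.00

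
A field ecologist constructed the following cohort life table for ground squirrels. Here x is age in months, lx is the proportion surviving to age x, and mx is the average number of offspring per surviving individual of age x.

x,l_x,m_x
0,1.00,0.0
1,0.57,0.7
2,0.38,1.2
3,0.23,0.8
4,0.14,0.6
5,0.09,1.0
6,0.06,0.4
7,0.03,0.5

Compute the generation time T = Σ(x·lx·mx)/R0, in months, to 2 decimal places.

lx·mx: 0, 0.399, 0.456, 0.184, 0.084, 0.09, 0.024, 0.015 → R0 = 1.252
x·lx·mx: 0, 0.399, 0.912, 0.552, 0.336, 0.45, 0.144, 0.105 → Σ = 2.898
T = 2.898 / 1.252 = 2.314696… → 2.31

2.31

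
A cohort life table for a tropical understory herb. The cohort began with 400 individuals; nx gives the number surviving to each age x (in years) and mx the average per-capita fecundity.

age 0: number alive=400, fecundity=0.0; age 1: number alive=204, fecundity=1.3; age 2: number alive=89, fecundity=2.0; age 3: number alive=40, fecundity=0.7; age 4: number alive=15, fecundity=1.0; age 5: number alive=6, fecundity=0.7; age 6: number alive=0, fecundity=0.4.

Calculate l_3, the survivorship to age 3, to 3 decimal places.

l_3 = n_3/n_0 = 40/400 = 0.1 → 0.100

0.100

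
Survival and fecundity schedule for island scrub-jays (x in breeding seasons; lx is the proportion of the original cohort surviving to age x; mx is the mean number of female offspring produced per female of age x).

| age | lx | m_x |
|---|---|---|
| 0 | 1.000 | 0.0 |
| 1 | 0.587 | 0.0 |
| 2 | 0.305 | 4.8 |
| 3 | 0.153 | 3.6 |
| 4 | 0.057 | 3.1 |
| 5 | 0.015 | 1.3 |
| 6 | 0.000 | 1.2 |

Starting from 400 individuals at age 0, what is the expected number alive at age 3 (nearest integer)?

61

Expected survivors = N0 · l_3 = 400 × 0.153 = 61.2 → 61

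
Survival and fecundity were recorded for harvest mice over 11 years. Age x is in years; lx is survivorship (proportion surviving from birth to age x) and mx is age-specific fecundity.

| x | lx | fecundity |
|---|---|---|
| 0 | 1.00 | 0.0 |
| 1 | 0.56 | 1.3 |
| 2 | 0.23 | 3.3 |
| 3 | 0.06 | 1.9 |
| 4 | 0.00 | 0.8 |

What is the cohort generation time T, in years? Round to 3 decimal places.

1.616

lx·mx: 0, 0.728, 0.759, 0.114, 0 → R0 = 1.601
x·lx·mx: 0, 0.728, 1.518, 0.342, 0 → Σ = 2.588
T = 2.588 / 1.601 = 1.61649… → 1.616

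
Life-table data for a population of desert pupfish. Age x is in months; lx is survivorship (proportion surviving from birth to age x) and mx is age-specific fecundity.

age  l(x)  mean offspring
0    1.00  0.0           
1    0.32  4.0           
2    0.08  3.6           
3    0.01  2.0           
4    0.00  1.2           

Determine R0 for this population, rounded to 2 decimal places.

1.59

lx·mx by age: 0, 1.28, 0.288, 0.02, 0
R0 = Σ lx·mx = 1.588 → 1.59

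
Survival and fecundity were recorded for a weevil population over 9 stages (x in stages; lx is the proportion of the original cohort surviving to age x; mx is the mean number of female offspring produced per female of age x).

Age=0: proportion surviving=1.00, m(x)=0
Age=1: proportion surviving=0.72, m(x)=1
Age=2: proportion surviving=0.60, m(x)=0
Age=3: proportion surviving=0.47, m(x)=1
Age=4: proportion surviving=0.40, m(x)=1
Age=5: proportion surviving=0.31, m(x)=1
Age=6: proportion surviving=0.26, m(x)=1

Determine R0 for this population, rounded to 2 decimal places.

2.16

lx·mx by age: 0, 0.72, 0, 0.47, 0.4, 0.31, 0.26
R0 = Σ lx·mx = 2.16 → 2.16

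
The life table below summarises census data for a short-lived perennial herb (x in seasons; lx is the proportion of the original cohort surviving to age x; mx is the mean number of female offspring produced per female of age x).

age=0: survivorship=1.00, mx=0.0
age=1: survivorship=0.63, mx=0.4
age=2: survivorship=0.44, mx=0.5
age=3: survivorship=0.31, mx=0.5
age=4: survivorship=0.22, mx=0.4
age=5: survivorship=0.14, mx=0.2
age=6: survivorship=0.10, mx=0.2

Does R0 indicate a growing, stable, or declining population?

declining

R0 = Σ lx·mx = 0 + 0.252 + 0.22 + 0.155 + 0.088 + 0.028 + 0.02 = 0.763
R0 < 1, so the population is declining.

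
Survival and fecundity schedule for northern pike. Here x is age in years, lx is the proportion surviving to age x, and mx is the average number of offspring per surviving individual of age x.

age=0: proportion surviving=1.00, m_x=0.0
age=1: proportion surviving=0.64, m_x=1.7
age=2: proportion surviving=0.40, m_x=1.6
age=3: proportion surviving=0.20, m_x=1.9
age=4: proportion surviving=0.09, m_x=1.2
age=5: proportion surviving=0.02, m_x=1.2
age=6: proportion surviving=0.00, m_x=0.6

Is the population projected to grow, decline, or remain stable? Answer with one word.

R0 = Σ lx·mx = 0 + 1.088 + 0.64 + 0.38 + 0.108 + 0.024 + 0 = 2.24
R0 > 1, so the population is growing.

growing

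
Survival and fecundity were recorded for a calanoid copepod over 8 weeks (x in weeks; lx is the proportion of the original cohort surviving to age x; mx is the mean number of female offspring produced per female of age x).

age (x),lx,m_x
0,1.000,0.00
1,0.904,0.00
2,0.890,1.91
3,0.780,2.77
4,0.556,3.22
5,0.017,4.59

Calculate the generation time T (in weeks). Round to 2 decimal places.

lx·mx: 0, 0, 1.6999, 2.1606, 1.79032, 0.07803 → R0 = 5.72885
x·lx·mx: 0, 0, 3.3998, 6.4818, 7.16128, 0.39015 → Σ = 17.43303
T = 17.43303 / 5.72885 = 3.043024… → 3.04

3.04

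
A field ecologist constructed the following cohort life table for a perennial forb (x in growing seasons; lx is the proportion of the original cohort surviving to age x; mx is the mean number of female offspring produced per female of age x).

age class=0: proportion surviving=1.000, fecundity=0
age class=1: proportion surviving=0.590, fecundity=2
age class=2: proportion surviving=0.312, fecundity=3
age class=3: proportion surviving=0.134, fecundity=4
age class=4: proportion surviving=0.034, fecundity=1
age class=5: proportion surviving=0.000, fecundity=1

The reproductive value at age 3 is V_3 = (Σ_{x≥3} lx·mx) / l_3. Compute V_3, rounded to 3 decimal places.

lx·mx for x ≥ 3: 0.536, 0.034, 0 → sum = 0.57
V_3 = 0.57 / l_3 = 0.57 / 0.134 = 4.253731… → 4.254

4.254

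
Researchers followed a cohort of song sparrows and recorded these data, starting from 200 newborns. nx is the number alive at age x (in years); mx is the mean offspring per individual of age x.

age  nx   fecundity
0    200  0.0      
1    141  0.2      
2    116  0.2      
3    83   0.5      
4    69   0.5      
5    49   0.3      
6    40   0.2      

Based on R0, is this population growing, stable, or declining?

declining

lx = nx/n0 = nx/200: 1, 0.705, 0.58, 0.415, 0.345, 0.245, 0.2
R0 = Σ lx·mx = 0 + 0.141 + 0.116 + 0.2075 + 0.1725 + 0.0735 + 0.04 = 0.7505
R0 < 1, so the population is declining.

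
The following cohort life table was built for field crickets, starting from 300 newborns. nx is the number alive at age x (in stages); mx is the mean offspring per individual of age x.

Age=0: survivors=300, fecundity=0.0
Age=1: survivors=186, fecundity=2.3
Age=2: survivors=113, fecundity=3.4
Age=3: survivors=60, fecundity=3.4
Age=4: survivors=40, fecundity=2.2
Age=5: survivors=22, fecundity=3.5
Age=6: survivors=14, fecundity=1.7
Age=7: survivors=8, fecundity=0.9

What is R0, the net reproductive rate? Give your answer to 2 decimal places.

lx = nx/n0 = nx/300: 1, 0.62, 0.37667…, 0.2, 0.13333…, 0.07333…, 0.04667…, 0.02667…
lx·mx by age: 0, 1.426, 1.280667…, 0.68, 0.293333…, 0.256667…, 0.079333…, 0.024…
R0 = Σ lx·mx = 4.04… → 4.04

4.04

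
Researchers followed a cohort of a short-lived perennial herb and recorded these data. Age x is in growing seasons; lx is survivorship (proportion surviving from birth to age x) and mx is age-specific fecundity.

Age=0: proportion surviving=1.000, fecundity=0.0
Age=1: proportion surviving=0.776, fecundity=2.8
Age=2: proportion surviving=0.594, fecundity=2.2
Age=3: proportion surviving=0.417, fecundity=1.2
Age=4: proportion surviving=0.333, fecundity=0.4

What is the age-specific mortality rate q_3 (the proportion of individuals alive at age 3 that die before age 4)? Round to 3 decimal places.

0.201

q_3 = (l_3 − l_4) / l_3 = (0.417 − 0.333) / 0.417
     = 0.084 / 0.417 = 0.201439… → 0.201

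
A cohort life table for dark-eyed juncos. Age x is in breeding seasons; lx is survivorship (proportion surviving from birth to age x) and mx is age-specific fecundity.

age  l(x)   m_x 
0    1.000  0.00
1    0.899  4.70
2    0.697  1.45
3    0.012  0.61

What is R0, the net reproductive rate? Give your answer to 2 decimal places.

5.24

lx·mx by age: 0, 4.2253, 1.01065, 0.00732
R0 = Σ lx·mx = 5.24327 → 5.24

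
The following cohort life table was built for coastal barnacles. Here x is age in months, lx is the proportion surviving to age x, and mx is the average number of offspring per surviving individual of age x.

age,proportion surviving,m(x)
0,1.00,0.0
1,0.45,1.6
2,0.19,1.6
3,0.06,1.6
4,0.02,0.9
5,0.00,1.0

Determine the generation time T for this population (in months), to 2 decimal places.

1.48

lx·mx: 0, 0.72, 0.304, 0.096, 0.018, 0 → R0 = 1.138
x·lx·mx: 0, 0.72, 0.608, 0.288, 0.072, 0 → Σ = 1.688
T = 1.688 / 1.138 = 1.483304… → 1.48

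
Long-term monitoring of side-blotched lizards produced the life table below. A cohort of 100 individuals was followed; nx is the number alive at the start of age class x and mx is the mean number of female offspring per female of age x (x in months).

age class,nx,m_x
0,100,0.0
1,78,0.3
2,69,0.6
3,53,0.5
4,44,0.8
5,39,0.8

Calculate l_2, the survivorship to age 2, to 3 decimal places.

0.690

l_2 = n_2/n_0 = 69/100 = 0.69 → 0.690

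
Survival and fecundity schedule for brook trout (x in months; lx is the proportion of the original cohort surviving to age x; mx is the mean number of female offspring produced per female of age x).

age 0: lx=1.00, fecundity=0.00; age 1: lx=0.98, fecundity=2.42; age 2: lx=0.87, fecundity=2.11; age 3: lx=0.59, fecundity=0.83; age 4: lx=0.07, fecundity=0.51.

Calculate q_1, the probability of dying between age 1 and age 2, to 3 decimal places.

q_1 = (l_1 − l_2) / l_1 = (0.98 − 0.87) / 0.98
     = 0.11 / 0.98 = 0.112245… → 0.112

0.112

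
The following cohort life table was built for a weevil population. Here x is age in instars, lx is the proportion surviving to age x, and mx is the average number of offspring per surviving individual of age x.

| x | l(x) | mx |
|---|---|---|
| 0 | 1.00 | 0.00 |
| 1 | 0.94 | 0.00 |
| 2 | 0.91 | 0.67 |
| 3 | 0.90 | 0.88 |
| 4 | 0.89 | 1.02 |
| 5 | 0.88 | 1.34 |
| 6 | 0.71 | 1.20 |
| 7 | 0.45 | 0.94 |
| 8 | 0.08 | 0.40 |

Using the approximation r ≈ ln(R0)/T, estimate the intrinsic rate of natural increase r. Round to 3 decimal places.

0.350

R0 = Σ lx·mx = 0 + 0 + 0.6097 + 0.792 + 0.9078 + 1.1792 + 0.852 + 0.423 + 0.032 = 4.7957
Σ x·lx·mx = 21.4516; T = 21.4516/4.7957 = 4.47309…
r ≈ ln(R0)/T = ln(4.7957)/4.47309… = 0.35048… → 0.350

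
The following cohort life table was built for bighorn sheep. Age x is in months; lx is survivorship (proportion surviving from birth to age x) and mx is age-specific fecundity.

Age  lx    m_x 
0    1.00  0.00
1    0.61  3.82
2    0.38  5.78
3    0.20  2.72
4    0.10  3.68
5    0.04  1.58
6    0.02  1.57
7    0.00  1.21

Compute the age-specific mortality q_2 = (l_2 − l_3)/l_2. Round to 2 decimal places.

q_2 = (l_2 − l_3) / l_2 = (0.38 − 0.2) / 0.38
     = 0.18 / 0.38 = 0.473684… → 0.47

0.47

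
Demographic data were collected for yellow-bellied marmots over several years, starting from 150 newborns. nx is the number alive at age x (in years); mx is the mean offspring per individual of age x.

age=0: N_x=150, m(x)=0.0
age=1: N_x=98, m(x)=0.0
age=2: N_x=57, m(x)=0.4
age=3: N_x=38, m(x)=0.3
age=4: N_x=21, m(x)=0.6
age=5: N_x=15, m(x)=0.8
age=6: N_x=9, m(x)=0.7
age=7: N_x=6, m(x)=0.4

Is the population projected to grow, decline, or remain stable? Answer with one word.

lx = nx/n0 = nx/150: 1, 0.65333…, 0.38, 0.25333…, 0.14, 0.1, 0.06, 0.04
R0 = Σ lx·mx = 0 + 0 + 0.152 + 0.076… + 0.084 + 0.08 + 0.042 + 0.016 = 0.45…
R0 < 1, so the population is declining.

declining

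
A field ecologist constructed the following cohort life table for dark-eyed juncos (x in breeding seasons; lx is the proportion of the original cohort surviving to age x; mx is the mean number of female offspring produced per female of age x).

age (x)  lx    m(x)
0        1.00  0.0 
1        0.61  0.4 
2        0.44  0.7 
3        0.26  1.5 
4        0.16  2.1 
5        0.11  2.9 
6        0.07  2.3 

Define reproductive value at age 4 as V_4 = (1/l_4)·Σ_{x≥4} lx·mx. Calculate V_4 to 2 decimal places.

lx·mx for x ≥ 4: 0.336, 0.319, 0.161 → sum = 0.816
V_4 = 0.816 / l_4 = 0.816 / 0.16 = 5.1 → 5.10

5.10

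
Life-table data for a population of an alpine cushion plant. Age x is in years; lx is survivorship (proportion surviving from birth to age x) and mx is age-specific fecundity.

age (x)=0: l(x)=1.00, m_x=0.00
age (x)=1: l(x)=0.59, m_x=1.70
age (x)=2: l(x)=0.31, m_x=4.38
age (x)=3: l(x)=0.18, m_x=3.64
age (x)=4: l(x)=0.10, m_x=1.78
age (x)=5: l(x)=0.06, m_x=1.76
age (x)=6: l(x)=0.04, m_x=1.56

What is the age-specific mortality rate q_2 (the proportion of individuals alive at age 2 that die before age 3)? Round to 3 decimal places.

q_2 = (l_2 − l_3) / l_2 = (0.31 − 0.18) / 0.31
     = 0.13 / 0.31 = 0.419355… → 0.419

0.419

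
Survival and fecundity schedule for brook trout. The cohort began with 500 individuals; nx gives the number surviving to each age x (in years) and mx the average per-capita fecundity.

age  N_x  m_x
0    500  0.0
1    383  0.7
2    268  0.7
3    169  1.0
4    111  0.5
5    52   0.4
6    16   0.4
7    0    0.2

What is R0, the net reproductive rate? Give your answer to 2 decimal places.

lx = nx/n0 = nx/500: 1, 0.766, 0.536, 0.338, 0.222, 0.104, 0.032, 0
lx·mx by age: 0, 0.5362, 0.3752, 0.338, 0.111, 0.0416, 0.0128, 0
R0 = Σ lx·mx = 1.4148 → 1.41

1.41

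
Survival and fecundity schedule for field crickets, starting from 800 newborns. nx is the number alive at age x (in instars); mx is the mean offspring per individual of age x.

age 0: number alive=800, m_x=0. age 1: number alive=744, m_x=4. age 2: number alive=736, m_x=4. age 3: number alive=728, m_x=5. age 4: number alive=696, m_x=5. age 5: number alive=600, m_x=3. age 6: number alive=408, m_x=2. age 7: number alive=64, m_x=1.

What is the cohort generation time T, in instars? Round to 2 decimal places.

3.06

lx = nx/n0 = nx/800: 1, 0.93, 0.92, 0.91, 0.87, 0.75, 0.51, 0.08
lx·mx: 0, 3.72, 3.68, 4.55, 4.35, 2.25, 1.02, 0.08 → R0 = 19.65
x·lx·mx: 0, 3.72, 7.36, 13.65, 17.4, 11.25, 6.12, 0.56 → Σ = 60.06
T = 60.06 / 19.65 = 3.056489… → 3.06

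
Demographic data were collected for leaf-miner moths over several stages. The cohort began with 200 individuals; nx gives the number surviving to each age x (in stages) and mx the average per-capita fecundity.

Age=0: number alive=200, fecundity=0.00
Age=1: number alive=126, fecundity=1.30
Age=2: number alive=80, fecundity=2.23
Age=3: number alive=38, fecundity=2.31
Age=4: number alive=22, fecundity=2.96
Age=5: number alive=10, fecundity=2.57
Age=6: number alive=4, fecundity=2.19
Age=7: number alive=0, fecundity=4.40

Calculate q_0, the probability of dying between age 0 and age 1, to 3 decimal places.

lx = nx/n0 = nx/200: 1, 0.63, 0.4, 0.19, 0.11, 0.05, 0.02, 0
q_0 = (l_0 − l_1) / l_0 = (1 − 0.63) / 1
     = 0.37 / 1 = 0.37 → 0.370

0.370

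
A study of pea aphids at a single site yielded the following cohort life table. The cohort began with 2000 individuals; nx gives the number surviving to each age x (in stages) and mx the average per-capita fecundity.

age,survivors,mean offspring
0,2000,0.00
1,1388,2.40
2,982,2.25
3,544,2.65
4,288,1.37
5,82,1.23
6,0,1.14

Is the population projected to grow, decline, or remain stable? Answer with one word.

growing

lx = nx/n0 = nx/2000: 1, 0.694, 0.491, 0.272, 0.144, 0.041, 0
R0 = Σ lx·mx = 0 + 1.6656 + 1.10475 + 0.7208 + 0.19728 + 0.05043 + 0 = 3.73886
R0 > 1, so the population is growing.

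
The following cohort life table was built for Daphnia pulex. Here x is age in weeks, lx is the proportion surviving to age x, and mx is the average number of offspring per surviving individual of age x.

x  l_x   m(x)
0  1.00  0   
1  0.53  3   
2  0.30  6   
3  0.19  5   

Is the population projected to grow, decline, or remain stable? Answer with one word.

growing

R0 = Σ lx·mx = 0 + 1.59 + 1.8 + 0.95 = 4.34
R0 > 1, so the population is growing.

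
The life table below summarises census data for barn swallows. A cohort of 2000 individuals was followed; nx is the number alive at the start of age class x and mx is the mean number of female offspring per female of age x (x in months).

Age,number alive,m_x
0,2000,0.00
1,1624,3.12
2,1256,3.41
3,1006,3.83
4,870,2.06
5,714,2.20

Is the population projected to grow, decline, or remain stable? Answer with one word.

growing

lx = nx/n0 = nx/2000: 1, 0.812, 0.628, 0.503, 0.435, 0.357
R0 = Σ lx·mx = 0 + 2.53344 + 2.14148 + 1.92649 + 0.8961 + 0.7854 = 8.28291
R0 > 1, so the population is growing.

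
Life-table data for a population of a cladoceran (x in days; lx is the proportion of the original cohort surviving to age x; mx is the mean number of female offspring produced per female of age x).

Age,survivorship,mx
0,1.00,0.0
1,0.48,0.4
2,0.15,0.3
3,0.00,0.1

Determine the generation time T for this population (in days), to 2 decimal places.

1.19

lx·mx: 0, 0.192, 0.045, 0 → R0 = 0.237
x·lx·mx: 0, 0.192, 0.09, 0 → Σ = 0.282
T = 0.282 / 0.237 = 1.189873… → 1.19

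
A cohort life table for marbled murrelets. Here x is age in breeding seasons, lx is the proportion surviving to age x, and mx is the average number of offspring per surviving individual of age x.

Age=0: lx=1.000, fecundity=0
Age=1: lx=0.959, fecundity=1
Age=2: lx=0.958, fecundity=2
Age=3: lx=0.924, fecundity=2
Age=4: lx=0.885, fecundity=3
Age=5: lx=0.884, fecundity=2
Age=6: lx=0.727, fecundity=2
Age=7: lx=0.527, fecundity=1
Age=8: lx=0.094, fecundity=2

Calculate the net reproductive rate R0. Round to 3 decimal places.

lx·mx by age: 0, 0.959, 1.916, 1.848, 2.655, 1.768, 1.454, 0.527, 0.188
R0 = Σ lx·mx = 11.315 → 11.315

11.315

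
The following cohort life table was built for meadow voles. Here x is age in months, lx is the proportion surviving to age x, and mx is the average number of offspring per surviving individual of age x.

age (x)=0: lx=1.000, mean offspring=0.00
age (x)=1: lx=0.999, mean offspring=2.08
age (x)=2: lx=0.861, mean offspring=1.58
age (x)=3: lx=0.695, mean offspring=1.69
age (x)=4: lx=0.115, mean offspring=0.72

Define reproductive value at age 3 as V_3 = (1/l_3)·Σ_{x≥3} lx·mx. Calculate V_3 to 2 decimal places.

1.81

lx·mx for x ≥ 3: 1.17455, 0.0828 → sum = 1.25735
V_3 = 1.25735 / l_3 = 1.25735 / 0.695 = 1.809137… → 1.81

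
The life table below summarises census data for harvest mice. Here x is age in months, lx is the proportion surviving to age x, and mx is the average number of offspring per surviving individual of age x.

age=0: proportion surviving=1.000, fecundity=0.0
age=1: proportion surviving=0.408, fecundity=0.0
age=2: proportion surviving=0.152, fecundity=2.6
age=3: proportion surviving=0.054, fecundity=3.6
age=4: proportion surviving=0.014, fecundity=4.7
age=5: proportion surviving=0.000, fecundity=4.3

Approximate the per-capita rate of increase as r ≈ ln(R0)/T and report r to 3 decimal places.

-0.169

R0 = Σ lx·mx = 0 + 0 + 0.3952 + 0.1944 + 0.0658 + 0 = 0.6554
Σ x·lx·mx = 1.6368; T = 1.6368/0.6554 = 2.49741…
r ≈ ln(R0)/T = ln(0.6554)/2.49741… = -0.16918… → -0.169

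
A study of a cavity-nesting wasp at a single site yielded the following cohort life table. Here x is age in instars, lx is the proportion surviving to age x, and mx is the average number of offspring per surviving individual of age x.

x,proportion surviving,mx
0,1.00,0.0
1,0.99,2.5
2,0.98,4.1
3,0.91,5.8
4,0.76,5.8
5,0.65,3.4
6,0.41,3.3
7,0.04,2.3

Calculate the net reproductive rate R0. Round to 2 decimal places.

19.83

lx·mx by age: 0, 2.475, 4.018, 5.278, 4.408, 2.21, 1.353, 0.092
R0 = Σ lx·mx = 19.834 → 19.83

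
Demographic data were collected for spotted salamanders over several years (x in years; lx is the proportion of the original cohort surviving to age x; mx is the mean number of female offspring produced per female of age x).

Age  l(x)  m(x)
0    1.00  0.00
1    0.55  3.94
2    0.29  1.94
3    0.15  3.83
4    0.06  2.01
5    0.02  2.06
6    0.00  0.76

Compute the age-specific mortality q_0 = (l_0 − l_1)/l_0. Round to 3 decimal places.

q_0 = (l_0 − l_1) / l_0 = (1 − 0.55) / 1
     = 0.45 / 1 = 0.45 → 0.450

0.450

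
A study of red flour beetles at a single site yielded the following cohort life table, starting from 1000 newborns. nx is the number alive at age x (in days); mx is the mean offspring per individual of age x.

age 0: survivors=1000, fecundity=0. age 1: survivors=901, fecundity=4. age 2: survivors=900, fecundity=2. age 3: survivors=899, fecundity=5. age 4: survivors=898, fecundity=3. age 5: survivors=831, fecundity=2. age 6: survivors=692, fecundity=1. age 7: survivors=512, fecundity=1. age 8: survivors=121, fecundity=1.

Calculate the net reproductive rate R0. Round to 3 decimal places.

15.580

lx = nx/n0 = nx/1000: 1, 0.901, 0.9, 0.899, 0.898, 0.831, 0.692, 0.512, 0.121
lx·mx by age: 0, 3.604, 1.8, 4.495, 2.694, 1.662, 0.692, 0.512, 0.121
R0 = Σ lx·mx = 15.58 → 15.580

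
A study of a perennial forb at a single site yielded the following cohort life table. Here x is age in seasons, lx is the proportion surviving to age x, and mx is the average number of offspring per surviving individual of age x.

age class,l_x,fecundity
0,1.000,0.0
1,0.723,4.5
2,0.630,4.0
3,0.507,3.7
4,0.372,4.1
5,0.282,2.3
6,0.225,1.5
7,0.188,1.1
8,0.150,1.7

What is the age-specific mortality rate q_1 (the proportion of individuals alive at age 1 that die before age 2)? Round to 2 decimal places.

0.13

q_1 = (l_1 − l_2) / l_1 = (0.723 − 0.63) / 0.723
     = 0.093 / 0.723 = 0.128631… → 0.13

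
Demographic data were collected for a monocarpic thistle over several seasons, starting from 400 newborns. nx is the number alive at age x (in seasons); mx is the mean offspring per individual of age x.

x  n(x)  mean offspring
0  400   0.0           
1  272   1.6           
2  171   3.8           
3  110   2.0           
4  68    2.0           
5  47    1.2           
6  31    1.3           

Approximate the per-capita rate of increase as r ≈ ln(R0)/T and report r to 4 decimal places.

lx = nx/n0 = nx/400: 1, 0.68, 0.4275, 0.275, 0.17, 0.1175, 0.0775
R0 = Σ lx·mx = 0 + 1.088 + 1.6245 + 0.55 + 0.34 + 0.141 + 0.10075 = 3.84425
Σ x·lx·mx = 8.6565; T = 8.6565/3.84425 = 2.2518…
r ≈ ln(R0)/T = ln(3.84425)/2.2518… = 0.598… → 0.5980

0.5980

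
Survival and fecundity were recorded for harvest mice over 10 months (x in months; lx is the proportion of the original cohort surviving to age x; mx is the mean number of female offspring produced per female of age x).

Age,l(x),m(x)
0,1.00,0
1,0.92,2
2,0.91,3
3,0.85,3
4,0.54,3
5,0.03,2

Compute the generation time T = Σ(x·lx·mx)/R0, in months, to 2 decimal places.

lx·mx: 0, 1.84, 2.73, 2.55, 1.62, 0.06 → R0 = 8.8
x·lx·mx: 0, 1.84, 5.46, 7.65, 6.48, 0.3 → Σ = 21.73
T = 21.73 / 8.8 = 2.469318… → 2.47

2.47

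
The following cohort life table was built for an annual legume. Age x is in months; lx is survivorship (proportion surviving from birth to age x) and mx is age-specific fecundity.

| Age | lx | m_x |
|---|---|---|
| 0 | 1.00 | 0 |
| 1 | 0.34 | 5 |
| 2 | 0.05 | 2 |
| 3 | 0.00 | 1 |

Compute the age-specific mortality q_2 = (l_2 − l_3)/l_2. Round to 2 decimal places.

q_2 = (l_2 − l_3) / l_2 = (0.05 − 0) / 0.05
     = 0.05 / 0.05 = 1 → 1.00

1.00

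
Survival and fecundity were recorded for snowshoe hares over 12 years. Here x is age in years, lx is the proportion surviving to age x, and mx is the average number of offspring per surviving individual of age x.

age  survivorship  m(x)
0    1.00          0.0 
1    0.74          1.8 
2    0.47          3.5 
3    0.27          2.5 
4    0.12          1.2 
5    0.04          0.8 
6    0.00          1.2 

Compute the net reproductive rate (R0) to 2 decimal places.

lx·mx by age: 0, 1.332, 1.645, 0.675, 0.144, 0.032, 0
R0 = Σ lx·mx = 3.828 → 3.83

3.83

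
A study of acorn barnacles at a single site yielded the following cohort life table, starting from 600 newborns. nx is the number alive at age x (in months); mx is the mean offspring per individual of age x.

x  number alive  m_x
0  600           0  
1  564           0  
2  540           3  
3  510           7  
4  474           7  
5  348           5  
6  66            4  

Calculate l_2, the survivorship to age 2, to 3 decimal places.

l_2 = n_2/n_0 = 540/600 = 0.9 → 0.900

0.900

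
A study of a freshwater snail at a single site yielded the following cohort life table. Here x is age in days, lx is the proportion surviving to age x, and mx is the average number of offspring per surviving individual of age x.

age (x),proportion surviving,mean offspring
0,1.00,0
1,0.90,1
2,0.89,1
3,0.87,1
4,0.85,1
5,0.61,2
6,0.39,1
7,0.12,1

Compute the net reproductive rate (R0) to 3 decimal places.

lx·mx by age: 0, 0.9, 0.89, 0.87, 0.85, 1.22, 0.39, 0.12
R0 = Σ lx·mx = 5.24 → 5.240

5.240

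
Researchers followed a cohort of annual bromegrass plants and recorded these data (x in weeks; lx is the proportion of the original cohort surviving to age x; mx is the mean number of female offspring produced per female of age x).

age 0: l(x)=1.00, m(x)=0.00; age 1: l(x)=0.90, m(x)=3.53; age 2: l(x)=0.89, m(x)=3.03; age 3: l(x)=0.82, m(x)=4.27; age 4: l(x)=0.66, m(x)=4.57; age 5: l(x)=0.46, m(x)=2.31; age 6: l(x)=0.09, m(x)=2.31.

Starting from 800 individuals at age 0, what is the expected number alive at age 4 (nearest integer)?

528

Expected survivors = N0 · l_4 = 800 × 0.66 = 528 → 528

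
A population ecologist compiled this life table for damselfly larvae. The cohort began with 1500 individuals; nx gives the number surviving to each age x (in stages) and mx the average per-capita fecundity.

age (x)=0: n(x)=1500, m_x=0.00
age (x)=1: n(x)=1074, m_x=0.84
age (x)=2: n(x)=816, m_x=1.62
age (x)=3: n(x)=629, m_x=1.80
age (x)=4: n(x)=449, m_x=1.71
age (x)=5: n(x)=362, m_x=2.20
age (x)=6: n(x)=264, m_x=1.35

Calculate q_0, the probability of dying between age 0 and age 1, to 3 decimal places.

lx = nx/n0 = nx/1500: 1, 0.716, 0.544, 0.41933…, 0.29933…, 0.24133…, 0.176
q_0 = (l_0 − l_1) / l_0 = (1 − 0.716) / 1
     = 0.284 / 1 = 0.284 → 0.284

0.284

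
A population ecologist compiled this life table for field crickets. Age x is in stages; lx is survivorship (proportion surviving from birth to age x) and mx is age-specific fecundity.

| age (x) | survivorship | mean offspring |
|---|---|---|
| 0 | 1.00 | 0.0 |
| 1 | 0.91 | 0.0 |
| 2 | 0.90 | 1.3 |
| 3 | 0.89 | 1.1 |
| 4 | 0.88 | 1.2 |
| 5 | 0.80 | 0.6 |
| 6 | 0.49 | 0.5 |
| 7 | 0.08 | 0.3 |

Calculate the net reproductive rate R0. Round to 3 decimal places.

3.954

lx·mx by age: 0, 0, 1.17, 0.979, 1.056, 0.48, 0.245, 0.024
R0 = Σ lx·mx = 3.954 → 3.954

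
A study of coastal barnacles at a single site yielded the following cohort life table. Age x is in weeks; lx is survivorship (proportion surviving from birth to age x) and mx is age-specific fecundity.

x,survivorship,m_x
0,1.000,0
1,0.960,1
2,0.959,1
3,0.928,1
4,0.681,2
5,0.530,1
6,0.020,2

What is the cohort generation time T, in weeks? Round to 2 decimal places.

2.93

lx·mx: 0, 0.96, 0.959, 0.928, 1.362, 0.53, 0.04 → R0 = 4.779
x·lx·mx: 0, 0.96, 1.918, 2.784, 5.448, 2.65, 0.24 → Σ = 14
T = 14 / 4.779 = 2.929483… → 2.93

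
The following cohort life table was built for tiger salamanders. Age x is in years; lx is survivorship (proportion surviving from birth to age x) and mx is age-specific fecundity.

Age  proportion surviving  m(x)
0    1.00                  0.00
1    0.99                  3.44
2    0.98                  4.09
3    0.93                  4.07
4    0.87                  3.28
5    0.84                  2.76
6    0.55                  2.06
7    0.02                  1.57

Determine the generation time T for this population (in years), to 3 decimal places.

3.011

lx·mx: 0, 3.4056, 4.0082, 3.7851, 2.8536, 2.3184, 1.133, 0.0314 → R0 = 17.5353
x·lx·mx: 0, 3.4056, 8.0164, 11.3553, 11.4144, 11.592, 6.798, 0.2198 → Σ = 52.8015
T = 52.8015 / 17.5353 = 3.011155… → 3.011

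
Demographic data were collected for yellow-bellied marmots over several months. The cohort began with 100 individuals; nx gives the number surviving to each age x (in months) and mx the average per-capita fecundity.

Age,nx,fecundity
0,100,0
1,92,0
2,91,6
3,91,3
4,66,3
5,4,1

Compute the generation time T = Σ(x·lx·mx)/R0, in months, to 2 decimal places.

lx = nx/n0 = nx/100: 1, 0.92, 0.91, 0.91, 0.66, 0.04
lx·mx: 0, 0, 5.46, 2.73, 1.98, 0.04 → R0 = 10.21
x·lx·mx: 0, 0, 10.92, 8.19, 7.92, 0.2 → Σ = 27.23
T = 27.23 / 10.21 = 2.666993… → 2.67

2.67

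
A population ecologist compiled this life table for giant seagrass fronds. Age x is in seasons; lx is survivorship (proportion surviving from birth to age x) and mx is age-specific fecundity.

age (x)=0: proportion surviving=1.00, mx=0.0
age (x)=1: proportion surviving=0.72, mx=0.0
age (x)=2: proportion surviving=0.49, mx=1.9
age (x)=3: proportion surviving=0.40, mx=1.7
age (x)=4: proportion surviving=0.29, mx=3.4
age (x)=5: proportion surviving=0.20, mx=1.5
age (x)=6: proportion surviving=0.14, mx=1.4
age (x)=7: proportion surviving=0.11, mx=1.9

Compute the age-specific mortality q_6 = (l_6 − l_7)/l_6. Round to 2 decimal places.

0.21

q_6 = (l_6 − l_7) / l_6 = (0.14 − 0.11) / 0.14
     = 0.03 / 0.14 = 0.214286… → 0.21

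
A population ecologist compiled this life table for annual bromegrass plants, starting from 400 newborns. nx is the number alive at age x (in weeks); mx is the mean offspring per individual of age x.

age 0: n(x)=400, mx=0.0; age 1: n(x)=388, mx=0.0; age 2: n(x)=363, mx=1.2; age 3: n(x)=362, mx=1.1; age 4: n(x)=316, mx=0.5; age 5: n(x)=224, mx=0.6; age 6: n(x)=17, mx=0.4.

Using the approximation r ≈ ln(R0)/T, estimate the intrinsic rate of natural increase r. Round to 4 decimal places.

lx = nx/n0 = nx/400: 1, 0.97, 0.9075, 0.905, 0.79, 0.56, 0.0425
R0 = Σ lx·mx = 0 + 0 + 1.089 + 0.9955 + 0.395 + 0.336 + 0.017 = 2.8325
Σ x·lx·mx = 8.5265; T = 8.5265/2.8325 = 3.01024…
r ≈ ln(R0)/T = ln(2.8325)/3.01024… = 0.345873… → 0.3459

0.3459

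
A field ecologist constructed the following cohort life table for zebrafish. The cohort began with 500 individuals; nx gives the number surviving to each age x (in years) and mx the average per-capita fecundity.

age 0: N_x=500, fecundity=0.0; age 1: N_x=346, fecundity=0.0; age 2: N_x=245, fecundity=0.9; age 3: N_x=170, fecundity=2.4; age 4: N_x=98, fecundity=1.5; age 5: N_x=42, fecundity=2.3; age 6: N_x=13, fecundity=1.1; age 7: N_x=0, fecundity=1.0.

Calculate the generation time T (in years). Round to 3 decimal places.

lx = nx/n0 = nx/500: 1, 0.692, 0.49, 0.34, 0.196, 0.084, 0.026, 0
lx·mx: 0, 0, 0.441, 0.816, 0.294, 0.1932, 0.0286, 0 → R0 = 1.7728
x·lx·mx: 0, 0, 0.882, 2.448, 1.176, 0.966, 0.1716, 0 → Σ = 5.6436
T = 5.6436 / 1.7728 = 3.183439… → 3.183

3.183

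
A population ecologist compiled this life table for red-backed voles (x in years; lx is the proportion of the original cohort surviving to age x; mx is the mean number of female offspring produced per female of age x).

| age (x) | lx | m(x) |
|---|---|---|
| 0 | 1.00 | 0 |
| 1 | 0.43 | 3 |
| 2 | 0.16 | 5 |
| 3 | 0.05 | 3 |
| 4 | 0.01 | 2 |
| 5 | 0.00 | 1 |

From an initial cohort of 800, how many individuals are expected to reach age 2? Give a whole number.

Expected survivors = N0 · l_2 = 800 × 0.16 = 128 → 128

128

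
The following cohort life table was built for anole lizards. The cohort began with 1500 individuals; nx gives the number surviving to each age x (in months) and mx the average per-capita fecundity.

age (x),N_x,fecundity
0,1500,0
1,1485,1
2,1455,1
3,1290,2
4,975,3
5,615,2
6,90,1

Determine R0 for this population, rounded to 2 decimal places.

lx = nx/n0 = nx/1500: 1, 0.99, 0.97, 0.86, 0.65, 0.41, 0.06
lx·mx by age: 0, 0.99, 0.97, 1.72, 1.95, 0.82, 0.06
R0 = Σ lx·mx = 6.51 → 6.51

6.51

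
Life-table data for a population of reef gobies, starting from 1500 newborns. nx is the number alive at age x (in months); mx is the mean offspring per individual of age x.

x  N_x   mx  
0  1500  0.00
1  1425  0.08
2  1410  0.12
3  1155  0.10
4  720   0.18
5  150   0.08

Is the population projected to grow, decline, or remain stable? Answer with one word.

declining

lx = nx/n0 = nx/1500: 1, 0.95, 0.94, 0.77, 0.48, 0.1
R0 = Σ lx·mx = 0 + 0.076 + 0.1128 + 0.077 + 0.0864 + 0.008 = 0.3602
R0 < 1, so the population is declining.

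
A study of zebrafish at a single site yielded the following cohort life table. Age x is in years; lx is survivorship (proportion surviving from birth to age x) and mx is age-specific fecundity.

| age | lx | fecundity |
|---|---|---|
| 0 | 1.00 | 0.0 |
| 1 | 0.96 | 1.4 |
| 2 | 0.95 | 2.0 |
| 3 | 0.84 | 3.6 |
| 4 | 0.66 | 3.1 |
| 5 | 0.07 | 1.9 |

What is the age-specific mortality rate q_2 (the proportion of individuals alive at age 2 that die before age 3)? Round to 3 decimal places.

0.116

q_2 = (l_2 − l_3) / l_2 = (0.95 − 0.84) / 0.95
     = 0.11 / 0.95 = 0.115789… → 0.116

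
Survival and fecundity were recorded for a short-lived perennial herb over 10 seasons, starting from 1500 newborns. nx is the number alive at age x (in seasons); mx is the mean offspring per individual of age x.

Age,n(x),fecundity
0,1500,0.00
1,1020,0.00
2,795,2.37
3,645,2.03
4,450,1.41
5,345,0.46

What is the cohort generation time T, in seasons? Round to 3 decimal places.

lx = nx/n0 = nx/1500: 1, 0.68, 0.53, 0.43, 0.3, 0.23
lx·mx: 0, 0, 1.2561, 0.8729, 0.423, 0.1058 → R0 = 2.6578
x·lx·mx: 0, 0, 2.5122, 2.6187, 1.692, 0.529 → Σ = 7.3519
T = 7.3519 / 2.6578 = 2.76616… → 2.766

2.766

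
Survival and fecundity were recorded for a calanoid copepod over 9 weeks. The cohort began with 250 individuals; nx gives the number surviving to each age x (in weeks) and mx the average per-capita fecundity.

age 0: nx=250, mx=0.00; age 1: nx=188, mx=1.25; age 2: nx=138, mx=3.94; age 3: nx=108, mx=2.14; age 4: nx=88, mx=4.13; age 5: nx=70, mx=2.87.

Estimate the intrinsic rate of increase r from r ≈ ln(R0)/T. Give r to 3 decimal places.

lx = nx/n0 = nx/250: 1, 0.752, 0.552, 0.432, 0.352, 0.28
R0 = Σ lx·mx = 0 + 0.94 + 2.17488 + 0.92448 + 1.45376 + 0.8036 = 6.29672
Σ x·lx·mx = 17.89624; T = 17.89624/6.29672 = 2.84215…
r ≈ ln(R0)/T = ln(6.29672)/2.84215… = 0.64741… → 0.647

0.647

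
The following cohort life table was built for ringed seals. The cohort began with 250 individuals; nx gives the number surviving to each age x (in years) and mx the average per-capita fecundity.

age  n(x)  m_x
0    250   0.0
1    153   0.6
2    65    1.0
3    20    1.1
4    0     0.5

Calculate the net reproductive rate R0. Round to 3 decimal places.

0.715

lx = nx/n0 = nx/250: 1, 0.612, 0.26, 0.08, 0
lx·mx by age: 0, 0.3672, 0.26, 0.088, 0
R0 = Σ lx·mx = 0.7152 → 0.715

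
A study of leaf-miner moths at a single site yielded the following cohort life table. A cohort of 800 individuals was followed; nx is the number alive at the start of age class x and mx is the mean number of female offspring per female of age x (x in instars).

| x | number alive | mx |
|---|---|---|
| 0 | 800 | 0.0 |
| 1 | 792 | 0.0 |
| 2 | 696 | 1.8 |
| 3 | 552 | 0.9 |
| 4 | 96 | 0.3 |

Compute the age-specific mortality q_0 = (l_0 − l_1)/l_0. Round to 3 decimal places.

lx = nx/n0 = nx/800: 1, 0.99, 0.87, 0.69, 0.12
q_0 = (l_0 − l_1) / l_0 = (1 − 0.99) / 1
     = 0.01 / 1 = 0.01 → 0.010

0.010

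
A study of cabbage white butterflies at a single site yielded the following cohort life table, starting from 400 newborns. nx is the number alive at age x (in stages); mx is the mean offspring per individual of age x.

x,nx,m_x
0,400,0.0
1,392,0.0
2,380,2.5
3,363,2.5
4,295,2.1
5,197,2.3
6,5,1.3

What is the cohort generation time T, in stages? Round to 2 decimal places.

lx = nx/n0 = nx/400: 1, 0.98, 0.95, 0.9075, 0.7375, 0.4925, 0.0125
lx·mx: 0, 0, 2.375, 2.26875, 1.54875, 1.13275, 0.01625 → R0 = 7.3415
x·lx·mx: 0, 0, 4.75, 6.80625, 6.195, 5.66375, 0.0975 → Σ = 23.5125
T = 23.5125 / 7.3415 = 3.202683… → 3.20

3.20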